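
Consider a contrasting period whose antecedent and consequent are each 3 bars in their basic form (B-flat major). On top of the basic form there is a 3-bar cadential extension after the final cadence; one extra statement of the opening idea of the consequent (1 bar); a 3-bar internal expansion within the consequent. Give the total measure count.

13 measures

Basic contrasting period: 3 + 3 = 6 bars.
6 (basic form) + 3 (cadential extension) + 1 (extra statement) + 3 (internal expansion) = 13.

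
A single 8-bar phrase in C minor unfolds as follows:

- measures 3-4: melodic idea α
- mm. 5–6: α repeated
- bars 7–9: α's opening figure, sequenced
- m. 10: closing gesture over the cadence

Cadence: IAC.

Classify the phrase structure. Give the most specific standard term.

Basic idea (bars 3–4) + its repetition (mm. 5–6) form the presentation; fragmentation and cadence (mm. 7-10) form the continuation — the 8-bar whole is a sentence.

sentence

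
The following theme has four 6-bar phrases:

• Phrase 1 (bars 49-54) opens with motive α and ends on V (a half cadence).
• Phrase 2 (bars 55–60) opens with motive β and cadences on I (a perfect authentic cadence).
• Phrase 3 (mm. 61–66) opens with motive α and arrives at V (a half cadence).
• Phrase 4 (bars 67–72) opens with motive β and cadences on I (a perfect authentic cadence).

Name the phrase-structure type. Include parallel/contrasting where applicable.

The cadence pattern HC–PAC–HC–PAC is weak–strong twice, and phrases 3–4 restate phrases 1–2: a period heard twice, not a double period (which would end weakly at phrase 2).

repeated period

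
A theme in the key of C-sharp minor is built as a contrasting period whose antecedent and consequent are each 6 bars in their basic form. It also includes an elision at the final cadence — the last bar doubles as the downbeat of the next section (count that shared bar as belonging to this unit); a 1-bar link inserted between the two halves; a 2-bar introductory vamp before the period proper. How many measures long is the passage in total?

Basic contrasting period: 6 + 6 = 12 bars.
12 (basic form) + 1 (link) + 2 (introduction) = 15.
The elision shares a bar with the next section but does not change this unit's count.

15 measures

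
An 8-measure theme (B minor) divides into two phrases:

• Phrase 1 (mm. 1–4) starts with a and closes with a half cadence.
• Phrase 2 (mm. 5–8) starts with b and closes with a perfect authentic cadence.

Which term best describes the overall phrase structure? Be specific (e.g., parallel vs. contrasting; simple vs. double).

Phrase 1 ends with a half cadence (weaker) and phrase 2 with a perfect authentic cadence (stronger): antecedent + consequent = a period.
The two phrases open with different material (a / b), so the period is contrasting.

contrasting period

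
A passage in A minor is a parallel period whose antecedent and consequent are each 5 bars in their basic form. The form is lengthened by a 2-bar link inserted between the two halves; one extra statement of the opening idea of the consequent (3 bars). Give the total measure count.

Basic parallel period: 5 + 5 = 10 bars.
10 (basic form) + 2 (link) + 3 (extra statement) = 15.

15 measures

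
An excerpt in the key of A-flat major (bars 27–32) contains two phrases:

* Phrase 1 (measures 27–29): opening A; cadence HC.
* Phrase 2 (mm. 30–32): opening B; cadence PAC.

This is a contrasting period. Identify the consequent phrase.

The phrase ending with the weaker cadence (half cadence) is the antecedent; the one ending more conclusively (perfect authentic cadence) is the consequent. The consequent is phrase 2.

phrase 2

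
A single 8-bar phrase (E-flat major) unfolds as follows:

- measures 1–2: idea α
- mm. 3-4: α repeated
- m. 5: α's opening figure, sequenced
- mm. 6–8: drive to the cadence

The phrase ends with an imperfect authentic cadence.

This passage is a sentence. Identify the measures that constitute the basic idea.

measures 1–2

The presentation of a sentence is the basic idea (mm. 1–2) plus its repetition (mm. 3–4); the basic idea is therefore mm. 1-2.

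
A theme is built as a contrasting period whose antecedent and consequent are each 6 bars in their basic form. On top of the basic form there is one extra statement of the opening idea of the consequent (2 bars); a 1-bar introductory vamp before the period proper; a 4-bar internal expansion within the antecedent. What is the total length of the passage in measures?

19 measures

Basic contrasting period: 6 + 6 = 12 bars.
12 (basic form) + 2 (extra statement) + 1 (introduction) + 4 (internal expansion) = 19.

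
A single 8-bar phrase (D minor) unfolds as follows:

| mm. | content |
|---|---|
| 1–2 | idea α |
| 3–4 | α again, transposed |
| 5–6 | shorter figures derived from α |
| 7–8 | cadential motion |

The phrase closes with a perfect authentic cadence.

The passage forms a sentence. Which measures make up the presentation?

The presentation of a sentence is the basic idea (mm. 1–2) plus its repetition (bars 3–4); the presentation is therefore mm. 1–4.

measures 1–4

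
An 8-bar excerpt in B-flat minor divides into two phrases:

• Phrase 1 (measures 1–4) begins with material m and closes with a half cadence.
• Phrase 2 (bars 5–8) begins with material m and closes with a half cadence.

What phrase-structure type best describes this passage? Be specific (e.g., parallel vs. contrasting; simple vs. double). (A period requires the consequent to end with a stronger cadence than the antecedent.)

Both phrases have the same opening (m) and the same cadence (half cadence): the second is a restatement, not a consequent, so this is a repeated phrase rather than a period.

repeated phrase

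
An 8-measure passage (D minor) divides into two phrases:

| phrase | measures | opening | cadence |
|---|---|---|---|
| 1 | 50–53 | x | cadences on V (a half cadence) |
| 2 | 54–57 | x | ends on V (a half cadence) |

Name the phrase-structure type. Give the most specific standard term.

Both phrases have the same opening (x) and the same cadence (half cadence): the second is a restatement, not a consequent, so this is a repeated phrase rather than a period.

repeated phrase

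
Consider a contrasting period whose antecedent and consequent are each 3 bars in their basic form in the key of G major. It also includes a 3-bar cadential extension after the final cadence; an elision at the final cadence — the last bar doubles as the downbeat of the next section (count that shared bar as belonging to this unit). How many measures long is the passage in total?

9 measures

Basic contrasting period: 3 + 3 = 6 bars.
6 (basic form) + 3 (cadential extension) = 9.
The elision shares a bar with the next section but does not change this unit's count.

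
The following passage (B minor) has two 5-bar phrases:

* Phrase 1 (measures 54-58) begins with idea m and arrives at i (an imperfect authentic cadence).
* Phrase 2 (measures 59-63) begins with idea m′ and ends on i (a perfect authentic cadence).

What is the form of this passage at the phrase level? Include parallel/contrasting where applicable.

parallel period

Phrase 1 ends with an imperfect authentic cadence (weaker) and phrase 2 with a perfect authentic cadence (stronger): antecedent + consequent = a period.
The two phrases open with the same material (m / m′), so the period is parallel.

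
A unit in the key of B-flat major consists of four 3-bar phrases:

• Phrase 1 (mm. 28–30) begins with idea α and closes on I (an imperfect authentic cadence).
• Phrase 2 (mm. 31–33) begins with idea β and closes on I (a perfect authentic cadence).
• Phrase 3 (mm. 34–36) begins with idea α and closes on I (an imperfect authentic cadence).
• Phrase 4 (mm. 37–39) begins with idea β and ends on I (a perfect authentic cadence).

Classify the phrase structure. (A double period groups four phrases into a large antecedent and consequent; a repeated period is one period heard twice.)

The cadence pattern IAC–PAC–IAC–PAC is weak–strong twice, and phrases 3–4 restate phrases 1–2: a period heard twice, not a double period (which would end weakly at phrase 2).

repeated period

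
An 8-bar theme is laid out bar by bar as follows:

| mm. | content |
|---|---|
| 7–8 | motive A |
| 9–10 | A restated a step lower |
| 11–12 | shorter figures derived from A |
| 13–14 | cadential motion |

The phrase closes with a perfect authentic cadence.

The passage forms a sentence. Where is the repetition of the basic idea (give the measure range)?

The presentation of a sentence is the basic idea (measures 7–8) plus its repetition (mm. 9–10); the repetition of the basic idea is therefore mm. 9–10.

measures 9–10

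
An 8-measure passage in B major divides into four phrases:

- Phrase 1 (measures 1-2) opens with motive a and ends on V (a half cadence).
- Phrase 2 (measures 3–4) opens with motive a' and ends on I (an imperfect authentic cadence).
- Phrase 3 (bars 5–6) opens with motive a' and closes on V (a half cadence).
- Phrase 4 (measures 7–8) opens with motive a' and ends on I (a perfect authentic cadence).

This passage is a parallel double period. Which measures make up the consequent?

In a double period the four phrases pair into a large antecedent (phrases 1–2, ending imperfect authentic cadence) and a large consequent (phrases 3–4, ending perfect authentic cadence). The consequent spans mm. 5-8.

measures 5–8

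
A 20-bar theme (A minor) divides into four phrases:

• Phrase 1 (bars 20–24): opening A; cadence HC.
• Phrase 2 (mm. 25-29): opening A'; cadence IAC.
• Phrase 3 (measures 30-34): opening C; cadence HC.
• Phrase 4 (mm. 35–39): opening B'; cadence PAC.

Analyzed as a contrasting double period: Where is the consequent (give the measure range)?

In a double period the four phrases pair into a large antecedent (phrases 1–2, ending imperfect authentic cadence) and a large consequent (phrases 3–4, ending perfect authentic cadence). The consequent spans mm. 30–39.

measures 30–39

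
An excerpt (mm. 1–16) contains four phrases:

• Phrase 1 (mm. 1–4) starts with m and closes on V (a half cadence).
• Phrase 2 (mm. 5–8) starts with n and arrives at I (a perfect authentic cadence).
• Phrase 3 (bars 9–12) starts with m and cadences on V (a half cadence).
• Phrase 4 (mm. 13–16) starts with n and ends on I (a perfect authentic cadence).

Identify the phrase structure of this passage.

repeated period

The cadence pattern HC–PAC–HC–PAC is weak–strong twice, and phrases 3–4 restate phrases 1–2: a period heard twice, not a double period (which would end weakly at phrase 2).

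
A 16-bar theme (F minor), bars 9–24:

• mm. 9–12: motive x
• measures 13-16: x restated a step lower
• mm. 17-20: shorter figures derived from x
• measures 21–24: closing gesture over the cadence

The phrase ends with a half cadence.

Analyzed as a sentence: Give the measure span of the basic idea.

The presentation of a sentence is the basic idea (mm. 9-12) plus its repetition (measures 13–16); the basic idea is therefore measures 9–12.

measures 9–12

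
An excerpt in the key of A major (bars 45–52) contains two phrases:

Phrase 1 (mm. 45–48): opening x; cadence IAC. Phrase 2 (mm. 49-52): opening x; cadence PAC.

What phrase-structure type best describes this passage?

Phrase 1 ends with an imperfect authentic cadence (weaker) and phrase 2 with a perfect authentic cadence (stronger): antecedent + consequent = a period.
The two phrases open with the same material (x / x), so the period is parallel.

parallel period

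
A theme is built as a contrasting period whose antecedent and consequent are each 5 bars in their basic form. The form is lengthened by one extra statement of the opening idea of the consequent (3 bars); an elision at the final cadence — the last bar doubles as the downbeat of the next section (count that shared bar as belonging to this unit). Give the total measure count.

13 measures

Basic contrasting period: 5 + 5 = 10 bars.
10 (basic form) + 3 (extra statement) = 13.
The elision shares a bar with the next section but does not change this unit's count.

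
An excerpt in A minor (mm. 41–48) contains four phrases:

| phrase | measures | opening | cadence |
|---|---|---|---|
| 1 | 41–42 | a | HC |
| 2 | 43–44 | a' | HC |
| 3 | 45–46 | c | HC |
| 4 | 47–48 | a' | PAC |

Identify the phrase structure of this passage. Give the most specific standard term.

contrasting double period

Four phrases in two halves: the first half (measures 41-44) ends with a half cadence, the second (measures 45–48) with a perfect authentic cadence — a large antecedent–consequent pair, i.e. a double period.
Phrase 3 begins with different material from phrase 1, making it contrasting.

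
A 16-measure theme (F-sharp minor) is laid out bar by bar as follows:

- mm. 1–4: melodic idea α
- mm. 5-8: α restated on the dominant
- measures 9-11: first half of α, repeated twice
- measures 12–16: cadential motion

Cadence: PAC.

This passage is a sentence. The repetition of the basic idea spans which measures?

measures 5–8

The presentation of a sentence is the basic idea (measures 1-4) plus its repetition (bars 5-8); the repetition of the basic idea is therefore mm. 5–8.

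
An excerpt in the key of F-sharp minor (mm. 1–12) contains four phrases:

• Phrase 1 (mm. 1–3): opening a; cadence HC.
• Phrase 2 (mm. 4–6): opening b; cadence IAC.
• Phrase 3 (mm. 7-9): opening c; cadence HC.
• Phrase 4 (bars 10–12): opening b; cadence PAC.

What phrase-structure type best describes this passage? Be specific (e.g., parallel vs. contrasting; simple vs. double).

Four phrases in two halves: the first half (measures 1–6) ends with an imperfect authentic cadence, the second (mm. 7–12) with a perfect authentic cadence — a large antecedent–consequent pair, i.e. a double period.
Phrase 3 begins with different material from phrase 1, making it contrasting.

contrasting double period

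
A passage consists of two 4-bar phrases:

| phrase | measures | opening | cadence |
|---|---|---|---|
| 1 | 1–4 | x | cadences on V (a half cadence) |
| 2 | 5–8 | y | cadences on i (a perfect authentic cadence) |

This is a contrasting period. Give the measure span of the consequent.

The phrase ending with the weaker cadence (half cadence) is the antecedent; the one ending more conclusively (perfect authentic cadence) is the consequent. The consequent is measures 5–8.

measures 5–8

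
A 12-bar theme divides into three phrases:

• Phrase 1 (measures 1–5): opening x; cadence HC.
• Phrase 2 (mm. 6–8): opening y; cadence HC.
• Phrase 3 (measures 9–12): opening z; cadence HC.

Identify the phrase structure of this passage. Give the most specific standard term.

phrase group

The final phrase closes with a half cadence, which is not stronger than the preceding half cadence; the 3 phrases lack an overall antecedent–consequent design and so form a phrase group.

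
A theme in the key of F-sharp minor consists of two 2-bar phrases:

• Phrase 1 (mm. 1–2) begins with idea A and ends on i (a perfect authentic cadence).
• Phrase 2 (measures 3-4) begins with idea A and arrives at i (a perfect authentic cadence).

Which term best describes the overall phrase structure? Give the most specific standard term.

repeated phrase

Both phrases have the same opening (A) and the same cadence (perfect authentic cadence): the second is a restatement, not a consequent, so this is a repeated phrase rather than a period.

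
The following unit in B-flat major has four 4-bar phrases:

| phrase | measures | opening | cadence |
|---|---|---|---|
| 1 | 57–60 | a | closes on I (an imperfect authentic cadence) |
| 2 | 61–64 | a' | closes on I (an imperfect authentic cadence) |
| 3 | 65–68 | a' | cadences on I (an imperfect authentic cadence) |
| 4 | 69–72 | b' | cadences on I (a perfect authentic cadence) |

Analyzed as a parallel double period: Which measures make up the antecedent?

In a double period the four phrases pair into a large antecedent (phrases 1–2, ending imperfect authentic cadence) and a large consequent (phrases 3–4, ending perfect authentic cadence). The antecedent spans measures 57–64.

measures 57–64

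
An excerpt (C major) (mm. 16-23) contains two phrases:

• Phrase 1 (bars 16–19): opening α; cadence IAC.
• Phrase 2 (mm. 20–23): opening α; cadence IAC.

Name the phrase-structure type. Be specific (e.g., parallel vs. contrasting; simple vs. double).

Both phrases have the same opening (α) and the same cadence (imperfect authentic cadence): the second is a restatement, not a consequent, so this is a repeated phrase rather than a period.

repeated phrase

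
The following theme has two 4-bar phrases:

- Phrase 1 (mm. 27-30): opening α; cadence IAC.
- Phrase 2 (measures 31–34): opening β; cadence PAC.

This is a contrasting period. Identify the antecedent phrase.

The phrase ending with the weaker cadence (imperfect authentic cadence) is the antecedent; the one ending more conclusively (perfect authentic cadence) is the consequent. The antecedent is phrase 1.

phrase 1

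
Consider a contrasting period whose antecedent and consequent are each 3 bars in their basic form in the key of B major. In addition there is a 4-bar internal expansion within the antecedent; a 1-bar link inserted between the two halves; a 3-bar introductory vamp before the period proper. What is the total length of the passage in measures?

Basic contrasting period: 3 + 3 = 6 bars.
6 (basic form) + 4 (internal expansion) + 1 (link) + 3 (introduction) = 14.

14 measures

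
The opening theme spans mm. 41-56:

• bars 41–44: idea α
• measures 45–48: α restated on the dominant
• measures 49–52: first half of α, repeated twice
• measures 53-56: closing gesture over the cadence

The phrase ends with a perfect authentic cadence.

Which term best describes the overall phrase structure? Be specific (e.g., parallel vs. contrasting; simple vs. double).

Basic idea (mm. 41–44) + its repetition (mm. 45–48) form the presentation; fragmentation and cadence (bars 49-56) form the continuation — the 16-bar whole is a sentence.

sentence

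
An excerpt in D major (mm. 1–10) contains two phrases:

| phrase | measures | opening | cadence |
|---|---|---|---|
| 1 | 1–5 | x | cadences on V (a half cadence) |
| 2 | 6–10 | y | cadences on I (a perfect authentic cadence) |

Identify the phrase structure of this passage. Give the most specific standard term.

contrasting period

Phrase 1 ends with a half cadence (weaker) and phrase 2 with a perfect authentic cadence (stronger): antecedent + consequent = a period.
The two phrases open with different material (x / y), so the period is contrasting.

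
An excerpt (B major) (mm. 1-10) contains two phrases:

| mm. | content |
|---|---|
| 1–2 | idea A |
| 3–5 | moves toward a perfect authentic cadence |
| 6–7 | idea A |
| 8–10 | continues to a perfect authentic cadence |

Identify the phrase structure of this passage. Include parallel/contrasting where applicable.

Both phrases have the same opening (A) and the same cadence (perfect authentic cadence): the second is a restatement, not a consequent, so this is a repeated phrase rather than a period.

repeated phrase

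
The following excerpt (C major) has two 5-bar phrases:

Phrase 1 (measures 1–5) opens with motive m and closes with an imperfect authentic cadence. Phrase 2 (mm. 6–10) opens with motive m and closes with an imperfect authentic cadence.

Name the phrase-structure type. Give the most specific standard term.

Both phrases have the same opening (m) and the same cadence (imperfect authentic cadence): the second is a restatement, not a consequent, so this is a repeated phrase rather than a period.

repeated phrase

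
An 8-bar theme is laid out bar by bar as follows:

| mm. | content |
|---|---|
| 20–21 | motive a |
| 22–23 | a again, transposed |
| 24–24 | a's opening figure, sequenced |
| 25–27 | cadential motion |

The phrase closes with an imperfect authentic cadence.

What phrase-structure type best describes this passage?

sentence

Basic idea (measures 20-21) + its repetition (mm. 22-23) form the presentation; fragmentation and cadence (bars 24-27) form the continuation — the 8-bar whole is a sentence.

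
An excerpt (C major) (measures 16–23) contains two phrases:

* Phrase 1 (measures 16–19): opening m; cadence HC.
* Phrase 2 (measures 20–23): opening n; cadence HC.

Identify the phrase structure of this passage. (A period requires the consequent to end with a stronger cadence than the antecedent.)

The second phrase closes with a half cadence, which is not stronger than the first phrase's half cadence; without a weak→strong cadential pair there is no antecedent–consequent relationship, so this is a phrase group rather than a period.

phrase group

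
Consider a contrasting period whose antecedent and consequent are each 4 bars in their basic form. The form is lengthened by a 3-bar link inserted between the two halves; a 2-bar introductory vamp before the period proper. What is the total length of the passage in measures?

Basic contrasting period: 4 + 4 = 8 bars.
8 (basic form) + 3 (link) + 2 (introduction) = 13.

13 measures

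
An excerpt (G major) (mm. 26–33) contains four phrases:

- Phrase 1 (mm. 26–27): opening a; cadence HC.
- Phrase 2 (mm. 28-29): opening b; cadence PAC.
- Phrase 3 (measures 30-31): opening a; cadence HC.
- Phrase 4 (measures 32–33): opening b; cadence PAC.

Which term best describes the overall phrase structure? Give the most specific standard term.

The cadence pattern HC–PAC–HC–PAC is weak–strong twice, and phrases 3–4 restate phrases 1–2: a period heard twice, not a double period (which would end weakly at phrase 2).

repeated period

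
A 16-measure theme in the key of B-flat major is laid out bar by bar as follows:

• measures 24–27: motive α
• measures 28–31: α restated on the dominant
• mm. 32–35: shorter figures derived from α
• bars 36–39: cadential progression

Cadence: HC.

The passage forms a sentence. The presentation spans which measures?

measures 24–31

The presentation of a sentence is the basic idea (bars 24-27) plus its repetition (mm. 28–31); the presentation is therefore measures 24–31.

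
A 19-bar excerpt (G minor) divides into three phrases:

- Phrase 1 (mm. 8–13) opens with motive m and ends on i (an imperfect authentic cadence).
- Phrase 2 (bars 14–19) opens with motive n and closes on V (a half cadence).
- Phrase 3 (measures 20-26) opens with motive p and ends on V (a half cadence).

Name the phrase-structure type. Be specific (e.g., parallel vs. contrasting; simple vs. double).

The final phrase closes with a half cadence, which is not stronger than the preceding half cadence; the 3 phrases lack an overall antecedent–consequent design and so form a phrase group.

phrase group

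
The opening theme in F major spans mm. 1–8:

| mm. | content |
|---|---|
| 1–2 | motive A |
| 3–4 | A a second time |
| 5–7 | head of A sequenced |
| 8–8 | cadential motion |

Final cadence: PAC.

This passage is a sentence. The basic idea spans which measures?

measures 1–2

The presentation of a sentence is the basic idea (measures 1–2) plus its repetition (mm. 3–4); the basic idea is therefore mm. 1-2.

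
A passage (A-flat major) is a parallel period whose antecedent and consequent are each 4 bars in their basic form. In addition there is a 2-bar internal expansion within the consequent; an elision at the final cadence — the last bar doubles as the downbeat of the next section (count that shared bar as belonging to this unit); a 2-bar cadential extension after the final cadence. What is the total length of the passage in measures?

Basic parallel period: 4 + 4 = 8 bars.
8 (basic form) + 2 (internal expansion) + 2 (cadential extension) = 12.
The elision shares a bar with the next section but does not change this unit's count.

12 measures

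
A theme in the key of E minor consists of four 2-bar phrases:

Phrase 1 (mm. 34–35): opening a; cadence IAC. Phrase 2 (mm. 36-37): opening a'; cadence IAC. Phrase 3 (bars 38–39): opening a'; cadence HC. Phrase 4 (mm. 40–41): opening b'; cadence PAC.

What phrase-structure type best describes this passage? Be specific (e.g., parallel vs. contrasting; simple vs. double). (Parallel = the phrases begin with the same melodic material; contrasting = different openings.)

Four phrases in two halves: the first half (mm. 34–37) ends with an imperfect authentic cadence, the second (bars 38–41) with a perfect authentic cadence — a large antecedent–consequent pair, i.e. a double period.
Phrase 3 begins with the same material as phrase 1, making it parallel.

parallel double period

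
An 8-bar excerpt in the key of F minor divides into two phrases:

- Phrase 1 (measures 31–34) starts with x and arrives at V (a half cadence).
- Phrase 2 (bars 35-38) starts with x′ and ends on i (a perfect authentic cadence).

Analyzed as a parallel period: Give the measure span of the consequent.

measures 35–38

The antecedent is the phrase ending with the weaker cadence (half cadence, phrase 1) and the consequent the one ending more conclusively (perfect authentic cadence, phrase 2); the consequent is mm. 35–38.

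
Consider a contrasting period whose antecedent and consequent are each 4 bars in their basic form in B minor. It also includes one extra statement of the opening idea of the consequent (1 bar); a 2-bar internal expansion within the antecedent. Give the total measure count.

11 measures

Basic contrasting period: 4 + 4 = 8 bars.
8 (basic form) + 1 (extra statement) + 2 (internal expansion) = 11.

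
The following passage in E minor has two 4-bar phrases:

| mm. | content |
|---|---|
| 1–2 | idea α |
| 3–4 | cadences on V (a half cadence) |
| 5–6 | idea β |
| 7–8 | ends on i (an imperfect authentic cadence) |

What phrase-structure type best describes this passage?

Phrase 1 ends with a half cadence (weaker) and phrase 2 with an imperfect authentic cadence (stronger): antecedent + consequent = a period.
The two phrases open with different material (α / β), so the period is contrasting.

contrasting period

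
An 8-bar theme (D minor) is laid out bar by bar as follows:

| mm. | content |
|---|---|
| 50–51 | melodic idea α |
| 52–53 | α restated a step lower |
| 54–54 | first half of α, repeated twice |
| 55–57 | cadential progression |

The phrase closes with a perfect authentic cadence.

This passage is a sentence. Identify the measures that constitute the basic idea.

measures 50–51

The presentation of a sentence is the basic idea (mm. 50-51) plus its repetition (measures 52–53); the basic idea is therefore bars 50-51.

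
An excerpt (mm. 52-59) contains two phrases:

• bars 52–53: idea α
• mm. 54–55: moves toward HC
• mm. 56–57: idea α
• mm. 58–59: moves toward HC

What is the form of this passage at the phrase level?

repeated phrase

Both phrases have the same opening (α) and the same cadence (half cadence): the second is a restatement, not a consequent, so this is a repeated phrase rather than a period.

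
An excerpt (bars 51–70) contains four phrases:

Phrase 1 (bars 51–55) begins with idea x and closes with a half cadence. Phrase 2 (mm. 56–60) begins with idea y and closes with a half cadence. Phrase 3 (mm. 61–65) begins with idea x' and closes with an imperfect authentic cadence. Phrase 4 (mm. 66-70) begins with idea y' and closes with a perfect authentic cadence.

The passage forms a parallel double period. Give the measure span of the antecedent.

measures 51–60

In a double period the four phrases pair into a large antecedent (phrases 1–2, ending half cadence) and a large consequent (phrases 3–4, ending perfect authentic cadence). The antecedent spans bars 51–60.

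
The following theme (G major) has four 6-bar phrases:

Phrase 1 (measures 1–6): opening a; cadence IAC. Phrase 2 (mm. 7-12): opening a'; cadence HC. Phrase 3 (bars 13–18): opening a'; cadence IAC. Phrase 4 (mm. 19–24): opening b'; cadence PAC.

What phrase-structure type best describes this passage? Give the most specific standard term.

parallel double period

Four phrases in two halves: the first half (mm. 1-12) ends with a half cadence, the second (bars 13–24) with a perfect authentic cadence — a large antecedent–consequent pair, i.e. a double period.
Phrase 3 begins with the same material as phrase 1, making it parallel.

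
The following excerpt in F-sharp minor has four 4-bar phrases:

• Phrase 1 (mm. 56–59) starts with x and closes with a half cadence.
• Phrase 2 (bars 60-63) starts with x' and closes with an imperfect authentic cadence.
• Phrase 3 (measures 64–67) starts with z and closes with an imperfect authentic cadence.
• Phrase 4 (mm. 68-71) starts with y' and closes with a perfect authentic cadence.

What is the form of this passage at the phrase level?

contrasting double period

Four phrases in two halves: the first half (mm. 56–63) ends with an imperfect authentic cadence, the second (measures 64–71) with a perfect authentic cadence — a large antecedent–consequent pair, i.e. a double period.
Phrase 3 begins with different material from phrase 1, making it contrasting.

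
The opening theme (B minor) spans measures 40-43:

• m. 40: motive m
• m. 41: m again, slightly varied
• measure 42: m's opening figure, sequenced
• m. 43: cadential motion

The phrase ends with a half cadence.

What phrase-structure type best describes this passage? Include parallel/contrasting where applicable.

Basic idea (measure 40) + its repetition (m. 41) form the presentation; fragmentation and cadence (bars 42–43) form the continuation — the 4-bar whole is a sentence.

sentence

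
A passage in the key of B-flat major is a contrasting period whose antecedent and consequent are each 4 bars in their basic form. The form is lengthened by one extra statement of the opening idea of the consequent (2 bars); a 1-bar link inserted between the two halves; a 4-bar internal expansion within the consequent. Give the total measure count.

Basic contrasting period: 4 + 4 = 8 bars.
8 (basic form) + 2 (extra statement) + 1 (link) + 4 (internal expansion) = 15.

15 measures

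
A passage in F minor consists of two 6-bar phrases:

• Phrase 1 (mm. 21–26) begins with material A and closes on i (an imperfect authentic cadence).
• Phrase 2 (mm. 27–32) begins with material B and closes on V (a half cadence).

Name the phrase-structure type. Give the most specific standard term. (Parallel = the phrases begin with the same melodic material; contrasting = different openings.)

The second phrase closes with a half cadence, which is not stronger than the first phrase's imperfect authentic cadence; without a weak→strong cadential pair there is no antecedent–consequent relationship, so this is a phrase group rather than a period.

phrase group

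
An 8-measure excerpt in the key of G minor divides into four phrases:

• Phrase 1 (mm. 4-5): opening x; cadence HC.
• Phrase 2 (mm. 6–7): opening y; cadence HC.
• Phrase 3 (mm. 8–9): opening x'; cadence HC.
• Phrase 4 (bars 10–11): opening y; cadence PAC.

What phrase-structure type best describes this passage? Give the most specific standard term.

parallel double period

Four phrases in two halves: the first half (mm. 4–7) ends with a half cadence, the second (bars 8-11) with a perfect authentic cadence — a large antecedent–consequent pair, i.e. a double period.
Phrase 3 begins with the same material as phrase 1, making it parallel.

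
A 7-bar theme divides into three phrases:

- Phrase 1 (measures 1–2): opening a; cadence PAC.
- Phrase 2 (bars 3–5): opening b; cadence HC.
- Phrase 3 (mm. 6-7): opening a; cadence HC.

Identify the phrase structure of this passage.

The final phrase closes with a half cadence, which is not stronger than the preceding half cadence; the 3 phrases lack an overall antecedent–consequent design and so form a phrase group.

phrase group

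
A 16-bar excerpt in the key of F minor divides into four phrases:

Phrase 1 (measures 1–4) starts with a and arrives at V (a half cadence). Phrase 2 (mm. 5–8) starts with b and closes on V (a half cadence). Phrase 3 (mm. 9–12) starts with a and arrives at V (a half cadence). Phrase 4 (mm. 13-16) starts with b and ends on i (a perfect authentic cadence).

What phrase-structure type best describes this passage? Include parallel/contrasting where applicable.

Four phrases in two halves: the first half (mm. 1-8) ends with a half cadence, the second (measures 9–16) with a perfect authentic cadence — a large antecedent–consequent pair, i.e. a double period.
Phrase 3 begins with the same material as phrase 1, making it parallel.

parallel double period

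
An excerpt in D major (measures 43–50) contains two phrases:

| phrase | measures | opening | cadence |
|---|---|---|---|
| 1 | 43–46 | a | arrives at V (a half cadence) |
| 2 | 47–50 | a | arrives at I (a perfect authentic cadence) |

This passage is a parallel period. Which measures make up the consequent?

The antecedent is the phrase ending with the weaker cadence (half cadence, phrase 1) and the consequent the one ending more conclusively (perfect authentic cadence, phrase 2); the consequent is mm. 47-50.

measures 47–50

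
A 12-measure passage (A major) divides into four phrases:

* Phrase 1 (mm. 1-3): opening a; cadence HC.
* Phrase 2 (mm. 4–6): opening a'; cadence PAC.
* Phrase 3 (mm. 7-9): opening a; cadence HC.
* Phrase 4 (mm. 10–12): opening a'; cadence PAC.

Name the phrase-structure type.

The cadence pattern HC–PAC–HC–PAC is weak–strong twice, and phrases 3–4 restate phrases 1–2: a period heard twice, not a double period (which would end weakly at phrase 2).

repeated period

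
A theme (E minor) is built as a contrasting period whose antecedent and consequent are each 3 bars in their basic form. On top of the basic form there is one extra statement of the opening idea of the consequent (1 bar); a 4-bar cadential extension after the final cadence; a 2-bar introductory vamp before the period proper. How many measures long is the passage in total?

13 measures

Basic contrasting period: 3 + 3 = 6 bars.
6 (basic form) + 1 (extra statement) + 4 (cadential extension) + 2 (introduction) = 13.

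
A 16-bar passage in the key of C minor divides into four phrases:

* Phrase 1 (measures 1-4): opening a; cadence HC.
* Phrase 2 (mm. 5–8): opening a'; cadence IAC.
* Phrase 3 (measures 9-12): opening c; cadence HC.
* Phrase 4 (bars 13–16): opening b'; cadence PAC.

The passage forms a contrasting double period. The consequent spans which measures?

In a double period the four phrases pair into a large antecedent (phrases 1–2, ending imperfect authentic cadence) and a large consequent (phrases 3–4, ending perfect authentic cadence). The consequent spans measures 9–16.

measures 9–16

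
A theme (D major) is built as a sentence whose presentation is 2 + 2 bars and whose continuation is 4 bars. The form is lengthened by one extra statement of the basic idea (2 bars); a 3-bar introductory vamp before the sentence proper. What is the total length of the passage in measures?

13 measures

Basic sentence: 2 + 2 + 4 = 8 bars.
8 (basic form) + 2 (extra statement) + 3 (introduction) = 13.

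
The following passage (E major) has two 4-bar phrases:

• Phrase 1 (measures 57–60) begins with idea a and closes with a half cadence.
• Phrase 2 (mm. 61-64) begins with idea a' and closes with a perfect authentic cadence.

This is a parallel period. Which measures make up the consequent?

measures 61–64

The phrase ending with the weaker cadence (half cadence) is the antecedent; the one ending more conclusively (perfect authentic cadence) is the consequent. The consequent is measures 61–64.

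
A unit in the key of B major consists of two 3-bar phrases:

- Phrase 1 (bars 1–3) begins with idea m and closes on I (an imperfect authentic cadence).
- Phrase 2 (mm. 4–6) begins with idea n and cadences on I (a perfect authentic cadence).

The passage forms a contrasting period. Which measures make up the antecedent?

The antecedent is the phrase ending with the weaker cadence (imperfect authentic cadence, phrase 1) and the consequent the one ending more conclusively (perfect authentic cadence, phrase 2); the antecedent is mm. 1–3.

measures 1–3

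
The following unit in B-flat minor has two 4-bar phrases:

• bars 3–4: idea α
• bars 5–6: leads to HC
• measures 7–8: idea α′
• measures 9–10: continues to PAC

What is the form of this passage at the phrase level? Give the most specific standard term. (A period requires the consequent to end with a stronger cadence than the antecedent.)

Phrase 1 ends with a half cadence (weaker) and phrase 2 with a perfect authentic cadence (stronger): antecedent + consequent = a period.
The two phrases open with the same material (α / α′), so the period is parallel.

parallel period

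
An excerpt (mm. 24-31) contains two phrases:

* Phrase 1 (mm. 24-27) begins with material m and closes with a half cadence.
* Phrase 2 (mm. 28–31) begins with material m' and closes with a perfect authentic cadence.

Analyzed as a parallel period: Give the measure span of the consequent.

measures 28–31

The antecedent is the phrase ending with the weaker cadence (half cadence, phrase 1) and the consequent the one ending more conclusively (perfect authentic cadence, phrase 2); the consequent is mm. 28–31.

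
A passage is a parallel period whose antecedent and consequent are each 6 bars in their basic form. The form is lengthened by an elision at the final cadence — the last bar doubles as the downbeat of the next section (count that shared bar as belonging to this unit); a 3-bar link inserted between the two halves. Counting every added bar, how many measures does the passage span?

15 measures

Basic parallel period: 6 + 6 = 12 bars.
12 (basic form) + 3 (link) = 15.
The elision shares a bar with the next section but does not change this unit's count.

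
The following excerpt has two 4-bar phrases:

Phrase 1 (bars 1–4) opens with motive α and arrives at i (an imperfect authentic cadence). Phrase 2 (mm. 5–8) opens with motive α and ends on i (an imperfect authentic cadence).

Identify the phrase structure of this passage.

Both phrases have the same opening (α) and the same cadence (imperfect authentic cadence): the second is a restatement, not a consequent, so this is a repeated phrase rather than a period.

repeated phrase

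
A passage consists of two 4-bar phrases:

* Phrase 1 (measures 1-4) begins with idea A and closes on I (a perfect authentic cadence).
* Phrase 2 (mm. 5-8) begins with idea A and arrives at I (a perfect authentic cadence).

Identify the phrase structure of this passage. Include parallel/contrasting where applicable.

repeated phrase

Both phrases have the same opening (A) and the same cadence (perfect authentic cadence): the second is a restatement, not a consequent, so this is a repeated phrase rather than a period.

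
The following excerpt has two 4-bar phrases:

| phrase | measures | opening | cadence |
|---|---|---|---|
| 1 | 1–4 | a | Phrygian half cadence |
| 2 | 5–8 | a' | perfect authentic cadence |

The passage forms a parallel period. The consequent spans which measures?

The antecedent is the phrase ending with the weaker cadence (Phrygian half cadence, phrase 1) and the consequent the one ending more conclusively (perfect authentic cadence, phrase 2); the consequent is bars 5–8.

measures 5–8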